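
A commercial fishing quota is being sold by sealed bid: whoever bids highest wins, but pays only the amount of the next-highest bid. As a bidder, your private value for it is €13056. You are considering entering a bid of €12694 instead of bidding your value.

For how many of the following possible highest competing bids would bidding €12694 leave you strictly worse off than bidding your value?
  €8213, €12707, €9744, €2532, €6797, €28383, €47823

The deviation hurts exactly when the highest competing bid lies strictly between €12694 and €13056 — underbidding then forfeits a profitable win.
€8213: below both → same outcome either way.
€12707: inside the interval → strictly worse (loss €349).
€9744: below both → same outcome either way.
€2532: below both → same outcome either way.
€6797: below both → same outcome either way.
€28383: above both → same outcome either way.
€47823: above both → same outcome either way.
Count: 1.

1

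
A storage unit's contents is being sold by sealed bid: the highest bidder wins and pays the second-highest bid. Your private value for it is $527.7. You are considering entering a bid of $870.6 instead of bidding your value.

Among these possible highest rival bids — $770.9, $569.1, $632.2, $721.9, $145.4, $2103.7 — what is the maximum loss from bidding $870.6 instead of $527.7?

$243.2

$770.9: truthful gives $0, deviation gives −$243.2 → loss $243.2.
$569.1: truthful gives $0, deviation gives −$41.4 → loss $41.4.
$632.2: truthful gives $0, deviation gives −$104.5 → loss $104.5.
$721.9: truthful gives $0, deviation gives −$194.2 → loss $194.2.
$145.4: same outcome either way → loss $0.
$2103.7: same outcome either way → loss $0.
Maximum loss: $243.2.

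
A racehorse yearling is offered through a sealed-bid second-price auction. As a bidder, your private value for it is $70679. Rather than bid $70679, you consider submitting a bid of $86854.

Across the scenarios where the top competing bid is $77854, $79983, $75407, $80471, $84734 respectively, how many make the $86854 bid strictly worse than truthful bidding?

The deviation hurts exactly when the highest competing bid lies strictly between $70679 and $86854 — overbidding then wins at a price above your value.
$77854: inside the interval → strictly worse (loss $7175).
$79983: inside the interval → strictly worse (loss $9304).
$75407: inside the interval → strictly worse (loss $4728).
$80471: inside the interval → strictly worse (loss $9792).
$84734: inside the interval → strictly worse (loss $14055).
Count: 5.

5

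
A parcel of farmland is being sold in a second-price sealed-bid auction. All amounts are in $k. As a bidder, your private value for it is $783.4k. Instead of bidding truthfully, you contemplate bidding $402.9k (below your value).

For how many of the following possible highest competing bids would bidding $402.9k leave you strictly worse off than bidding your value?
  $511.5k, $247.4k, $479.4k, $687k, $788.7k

3

The deviation hurts exactly when the highest competing bid lies strictly between $402.9k and $783.4k — underbidding then forfeits a profitable win.
$511.5k: inside the interval → strictly worse (loss $271.9k).
$247.4k: below both → same outcome either way.
$479.4k: inside the interval → strictly worse (loss $304k).
$687k: inside the interval → strictly worse (loss $96.4k).
$788.7k: above both → same outcome either way.
Count: 3.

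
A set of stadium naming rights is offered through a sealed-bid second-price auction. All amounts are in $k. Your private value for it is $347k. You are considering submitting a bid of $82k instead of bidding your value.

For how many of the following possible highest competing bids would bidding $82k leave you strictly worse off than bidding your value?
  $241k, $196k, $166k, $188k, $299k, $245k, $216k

7

The deviation hurts exactly when the highest competing bid lies strictly between $82k and $347k — underbidding then forfeits a profitable win.
$241k: inside the interval → strictly worse (loss $106k).
$196k: inside the interval → strictly worse (loss $151k).
$166k: inside the interval → strictly worse (loss $181k).
$188k: inside the interval → strictly worse (loss $159k).
$299k: inside the interval → strictly worse (loss $48k).
$245k: inside the interval → strictly worse (loss $102k).
$216k: inside the interval → strictly worse (loss $131k).
Count: 7.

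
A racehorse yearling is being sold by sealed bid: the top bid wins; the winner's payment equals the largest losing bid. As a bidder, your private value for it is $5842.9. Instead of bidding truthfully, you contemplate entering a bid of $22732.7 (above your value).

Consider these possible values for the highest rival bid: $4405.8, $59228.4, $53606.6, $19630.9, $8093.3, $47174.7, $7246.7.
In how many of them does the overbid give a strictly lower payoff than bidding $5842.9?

The deviation hurts exactly when the highest competing bid lies strictly between $5842.9 and $22732.7 — overbidding then wins at a price above your value.
$4405.8: below both → same outcome either way.
$59228.4: above both → same outcome either way.
$53606.6: above both → same outcome either way.
$19630.9: inside the interval → strictly worse (loss $13788).
$8093.3: inside the interval → strictly worse (loss $2250.4).
$47174.7: above both → same outcome either way.
$7246.7: inside the interval → strictly worse (loss $1403.8).
Count: 3.

3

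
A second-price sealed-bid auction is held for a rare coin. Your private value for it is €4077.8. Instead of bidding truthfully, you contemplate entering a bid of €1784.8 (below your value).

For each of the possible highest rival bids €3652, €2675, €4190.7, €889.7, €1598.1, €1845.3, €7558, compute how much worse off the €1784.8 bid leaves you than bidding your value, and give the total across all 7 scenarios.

€4061.1

The deviation costs you only when the competing bid falls strictly between €1784.8 and €4077.8; elsewhere both bids give the same outcome.
€3652: truthful payoff €425.8, deviation payoff €0 → loss €425.8.
€2675: truthful payoff €1402.8, deviation payoff €0 → loss €1402.8.
€4190.7: outcomes coincide → loss €0.
€889.7: outcomes coincide → loss €0.
€1598.1: outcomes coincide → loss €0.
€1845.3: truthful payoff €2232.5, deviation payoff €0 → loss €2232.5.
€7558: outcomes coincide → loss €0.
Total loss = €425.8 + €1402.8 + €2232.5 = €4061.1.
In a second-price auction your bid sets only whether you win, not what you pay, so bidding your true value is weakly dominant.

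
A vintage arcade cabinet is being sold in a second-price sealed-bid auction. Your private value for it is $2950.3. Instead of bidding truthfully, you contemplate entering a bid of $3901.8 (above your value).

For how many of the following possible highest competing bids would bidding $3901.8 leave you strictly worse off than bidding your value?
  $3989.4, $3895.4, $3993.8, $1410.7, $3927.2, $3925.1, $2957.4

2

The deviation hurts exactly when the highest competing bid lies strictly between $2950.3 and $3901.8 — overbidding then wins at a price above your value.
$3989.4: above both → same outcome either way.
$3895.4: inside the interval → strictly worse (loss $945.1).
$3993.8: above both → same outcome either way.
$1410.7: below both → same outcome either way.
$3927.2: above both → same outcome either way.
$3925.1: above both → same outcome either way.
$2957.4: inside the interval → strictly worse (loss $7.1).
Count: 2.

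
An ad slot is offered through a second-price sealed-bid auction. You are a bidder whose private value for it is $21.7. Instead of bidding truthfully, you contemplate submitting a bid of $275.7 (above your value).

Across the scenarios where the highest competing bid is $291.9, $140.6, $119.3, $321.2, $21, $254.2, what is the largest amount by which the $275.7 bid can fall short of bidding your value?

$291.9: same outcome either way → loss $0.
$140.6: truthful gives $0, deviation gives −$118.9 → loss $118.9.
$119.3: truthful gives $0, deviation gives −$97.6 → loss $97.6.
$321.2: same outcome either way → loss $0.
$21: same outcome either way → loss $0.
$254.2: truthful gives $0, deviation gives −$232.5 → loss $232.5.
Maximum loss: $232.5.

$232.5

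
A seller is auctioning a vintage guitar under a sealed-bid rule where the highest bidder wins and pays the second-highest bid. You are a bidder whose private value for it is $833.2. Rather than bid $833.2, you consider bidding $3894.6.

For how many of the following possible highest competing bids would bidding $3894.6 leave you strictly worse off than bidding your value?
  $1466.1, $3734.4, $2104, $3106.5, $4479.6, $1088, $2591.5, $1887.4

The deviation hurts exactly when the highest competing bid lies strictly between $833.2 and $3894.6 — overbidding then wins at a price above your value.
$1466.1: inside the interval → strictly worse (loss $632.9).
$3734.4: inside the interval → strictly worse (loss $2901.2).
$2104: inside the interval → strictly worse (loss $1270.8).
$3106.5: inside the interval → strictly worse (loss $2273.3).
$4479.6: above both → same outcome either way.
$1088: inside the interval → strictly worse (loss $254.8).
$2591.5: inside the interval → strictly worse (loss $1758.3).
$1887.4: inside the interval → strictly worse (loss $1054.2).
Count: 7.

7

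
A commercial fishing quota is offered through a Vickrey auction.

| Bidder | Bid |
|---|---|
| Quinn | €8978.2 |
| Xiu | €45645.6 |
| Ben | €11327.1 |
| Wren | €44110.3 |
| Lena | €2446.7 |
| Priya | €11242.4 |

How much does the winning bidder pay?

Highest bid: Xiu at €45645.6, so Xiu wins.
Second-highest bid: Wren at €44110.3 — that is the price the winner pays.

€44110.3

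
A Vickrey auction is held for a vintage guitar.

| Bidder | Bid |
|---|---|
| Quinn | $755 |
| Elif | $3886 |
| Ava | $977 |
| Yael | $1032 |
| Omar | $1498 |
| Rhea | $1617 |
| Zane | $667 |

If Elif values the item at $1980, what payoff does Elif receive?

$363

Highest bid: Elif at $3886, so Elif wins.
Second-highest bid: Rhea at $1617 — that is the price the winner pays.
Elif's payoff = value − price = $1980 − $1617 = $363.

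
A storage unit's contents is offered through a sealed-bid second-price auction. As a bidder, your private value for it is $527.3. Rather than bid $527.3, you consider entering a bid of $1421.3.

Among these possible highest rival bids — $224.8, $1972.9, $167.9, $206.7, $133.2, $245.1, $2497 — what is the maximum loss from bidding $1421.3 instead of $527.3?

$224.8: same outcome either way → loss $0.
$1972.9: same outcome either way → loss $0.
$167.9: same outcome either way → loss $0.
$206.7: same outcome either way → loss $0.
$133.2: same outcome either way → loss $0.
$245.1: same outcome either way → loss $0.
$2497: same outcome either way → loss $0.
Maximum loss: $0.

$0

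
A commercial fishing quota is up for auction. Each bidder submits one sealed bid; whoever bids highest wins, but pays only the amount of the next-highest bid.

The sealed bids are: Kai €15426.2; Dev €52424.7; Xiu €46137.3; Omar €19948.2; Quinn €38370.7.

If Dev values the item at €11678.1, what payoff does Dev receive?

Highest bid: Dev at €52424.7, so Dev wins.
Second-highest bid: Xiu at €46137.3 — that is the price the winner pays.
Dev's payoff = value − price = €11678.1 − €46137.3 = −€34459.2.

−€34459.2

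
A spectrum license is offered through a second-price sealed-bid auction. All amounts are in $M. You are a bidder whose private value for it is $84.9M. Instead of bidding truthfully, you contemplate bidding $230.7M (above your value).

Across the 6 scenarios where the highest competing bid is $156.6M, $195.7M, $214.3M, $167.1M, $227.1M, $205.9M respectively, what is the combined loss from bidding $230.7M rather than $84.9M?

The deviation costs you only when the competing bid falls strictly between $84.9M and $230.7M; elsewhere both bids give the same outcome.
$156.6M: truthful payoff $0M, deviation payoff −$71.7M → loss $71.7M.
$195.7M: truthful payoff $0M, deviation payoff −$110.8M → loss $110.8M.
$214.3M: truthful payoff $0M, deviation payoff −$129.4M → loss $129.4M.
$167.1M: truthful payoff $0M, deviation payoff −$82.2M → loss $82.2M.
$227.1M: truthful payoff $0M, deviation payoff −$142.2M → loss $142.2M.
$205.9M: truthful payoff $0M, deviation payoff −$121M → loss $121M.
Total loss = $71.7M + $110.8M + $129.4M + $82.2M + $142.2M + $121M = $657.3M.
In a second-price auction your bid sets only whether you win, not what you pay, so bidding your true value is weakly dominant.

$657.3M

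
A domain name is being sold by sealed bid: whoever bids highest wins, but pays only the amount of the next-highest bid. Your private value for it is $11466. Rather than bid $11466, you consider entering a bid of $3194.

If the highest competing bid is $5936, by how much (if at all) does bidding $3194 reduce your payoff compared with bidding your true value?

Bidding your value $11466: you win (since $11466 > $5936) and pay $5936. Payoff $5530.
Bidding $3194: you lose. Payoff $0.
The competing bid $5936 lies between your shaded bid and your value, so underbidding forfeits an item you could have won at a profitable price.
Loss from deviating = $5530 − ($0) = $5530.

$5530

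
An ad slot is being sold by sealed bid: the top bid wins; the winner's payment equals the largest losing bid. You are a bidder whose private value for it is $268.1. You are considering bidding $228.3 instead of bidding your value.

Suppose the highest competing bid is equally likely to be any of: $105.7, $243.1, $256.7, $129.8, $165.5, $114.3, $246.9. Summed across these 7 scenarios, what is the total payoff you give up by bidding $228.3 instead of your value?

$57.6

The deviation costs you only when the competing bid falls strictly between $228.3 and $268.1; elsewhere both bids give the same outcome.
$105.7: outcomes coincide → loss $0.
$243.1: truthful payoff $25, deviation payoff $0 → loss $25.
$256.7: truthful payoff $11.4, deviation payoff $0 → loss $11.4.
$129.8: outcomes coincide → loss $0.
$165.5: outcomes coincide → loss $0.
$114.3: outcomes coincide → loss $0.
$246.9: truthful payoff $21.2, deviation payoff $0 → loss $21.2.
Total loss = $25 + $11.4 + $21.2 = $57.6.
Because the price is fixed by the runner-up's bid, deviating from your value can only change a good outcome into a bad one — never the reverse.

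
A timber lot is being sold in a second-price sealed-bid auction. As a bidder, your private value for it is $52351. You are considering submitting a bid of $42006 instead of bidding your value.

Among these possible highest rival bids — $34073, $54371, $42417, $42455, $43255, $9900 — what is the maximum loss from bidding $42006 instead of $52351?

$34073: same outcome either way → loss $0.
$54371: same outcome either way → loss $0.
$42417: truthful gives $9934, deviation gives $0 → loss $9934.
$42455: truthful gives $9896, deviation gives $0 → loss $9896.
$43255: truthful gives $9096, deviation gives $0 → loss $9096.
$9900: same outcome either way → loss $0.
Maximum loss: $9934.

$9934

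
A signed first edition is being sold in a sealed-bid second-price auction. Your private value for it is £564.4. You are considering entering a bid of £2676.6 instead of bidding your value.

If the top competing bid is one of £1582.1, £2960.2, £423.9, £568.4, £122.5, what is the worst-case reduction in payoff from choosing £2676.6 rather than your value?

£1582.1: truthful gives £0, deviation gives −£1017.7 → loss £1017.7.
£2960.2: same outcome either way → loss £0.
£423.9: same outcome either way → loss £0.
£568.4: truthful gives £0, deviation gives −£4 → loss £4.
£122.5: same outcome either way → loss £0.
Maximum loss: £1017.7.

£1017.7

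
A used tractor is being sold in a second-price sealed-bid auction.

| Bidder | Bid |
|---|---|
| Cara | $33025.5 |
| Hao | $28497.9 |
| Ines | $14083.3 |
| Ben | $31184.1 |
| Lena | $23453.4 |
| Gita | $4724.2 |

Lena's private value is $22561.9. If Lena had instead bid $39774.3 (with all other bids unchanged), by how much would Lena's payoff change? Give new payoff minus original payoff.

−$10463.6

The highest bid among the other bidders is $33025.5; Lena's bid doesn't change that.
Original bid $23453.4: Lena is not highest (top rival bid is $33025.5); payoff $0.
Alternative bid $39774.3: Lena is highest, pays the top rival bid $33025.5; payoff $22561.9 − $33025.5 = −$10463.6.
Change in payoff = −$10463.6 − ($0) = −$10463.6.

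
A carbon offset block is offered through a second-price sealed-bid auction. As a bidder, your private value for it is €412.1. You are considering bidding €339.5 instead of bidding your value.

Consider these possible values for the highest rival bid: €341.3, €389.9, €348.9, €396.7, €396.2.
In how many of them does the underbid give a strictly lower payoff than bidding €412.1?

The deviation hurts exactly when the highest competing bid lies strictly between €339.5 and €412.1 — underbidding then forfeits a profitable win.
€341.3: inside the interval → strictly worse (loss €70.8).
€389.9: inside the interval → strictly worse (loss €22.2).
€348.9: inside the interval → strictly worse (loss €63.2).
€396.7: inside the interval → strictly worse (loss €15.4).
€396.2: inside the interval → strictly worse (loss €15.9).
Count: 5.

5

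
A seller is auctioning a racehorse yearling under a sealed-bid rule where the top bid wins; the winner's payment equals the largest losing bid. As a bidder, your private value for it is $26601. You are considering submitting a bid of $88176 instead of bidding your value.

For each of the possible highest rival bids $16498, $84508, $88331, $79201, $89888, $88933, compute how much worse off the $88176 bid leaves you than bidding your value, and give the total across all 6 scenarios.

$110507

The deviation costs you only when the competing bid falls strictly between $26601 and $88176; elsewhere both bids give the same outcome.
$16498: outcomes coincide → loss $0.
$84508: truthful payoff $0, deviation payoff −$57907 → loss $57907.
$88331: outcomes coincide → loss $0.
$79201: truthful payoff $0, deviation payoff −$52600 → loss $52600.
$89888: outcomes coincide → loss $0.
$88933: outcomes coincide → loss $0.
Total loss = $57907 + $52600 = $110507.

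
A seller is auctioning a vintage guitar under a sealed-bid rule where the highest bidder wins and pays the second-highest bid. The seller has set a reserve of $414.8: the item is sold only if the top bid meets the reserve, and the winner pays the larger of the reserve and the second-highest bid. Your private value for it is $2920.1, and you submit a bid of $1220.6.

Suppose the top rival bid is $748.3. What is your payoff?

Your bid $1220.6 is the highest and exceeds the reserve.
Price = max(second-highest bid, reserve) = max($748.3, $414.8) = $748.3.
Payoff = $2920.1 − $748.3 = $2171.8.

$2171.8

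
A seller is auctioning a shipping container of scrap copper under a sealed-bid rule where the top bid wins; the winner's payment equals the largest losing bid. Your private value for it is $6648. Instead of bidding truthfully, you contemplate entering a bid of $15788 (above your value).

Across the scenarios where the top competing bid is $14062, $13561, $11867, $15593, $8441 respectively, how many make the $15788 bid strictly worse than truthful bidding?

The deviation hurts exactly when the highest competing bid lies strictly between $6648 and $15788 — overbidding then wins at a price above your value.
$14062: inside the interval → strictly worse (loss $7414).
$13561: inside the interval → strictly worse (loss $6913).
$11867: inside the interval → strictly worse (loss $5219).
$15593: inside the interval → strictly worse (loss $8945).
$8441: inside the interval → strictly worse (loss $1793).
Count: 5.

5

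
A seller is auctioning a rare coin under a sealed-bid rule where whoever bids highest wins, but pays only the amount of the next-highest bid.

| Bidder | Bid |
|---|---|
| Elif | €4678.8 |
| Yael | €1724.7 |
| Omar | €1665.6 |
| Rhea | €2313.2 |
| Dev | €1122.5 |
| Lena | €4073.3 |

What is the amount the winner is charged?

Highest bid: Elif at €4678.8, so Elif wins.
Second-highest bid: Lena at €4073.3 — that is the price the winner pays.

€4073.3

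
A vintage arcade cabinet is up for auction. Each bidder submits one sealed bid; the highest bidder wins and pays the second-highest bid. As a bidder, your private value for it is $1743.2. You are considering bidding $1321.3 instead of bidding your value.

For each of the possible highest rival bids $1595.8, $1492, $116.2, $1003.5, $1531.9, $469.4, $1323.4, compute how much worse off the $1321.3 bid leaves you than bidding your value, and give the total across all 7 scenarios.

$1029.7

The deviation costs you only when the competing bid falls strictly between $1321.3 and $1743.2; elsewhere both bids give the same outcome.
$1595.8: truthful payoff $147.4, deviation payoff $0 → loss $147.4.
$1492: truthful payoff $251.2, deviation payoff $0 → loss $251.2.
$116.2: outcomes coincide → loss $0.
$1003.5: outcomes coincide → loss $0.
$1531.9: truthful payoff $211.3, deviation payoff $0 → loss $211.3.
$469.4: outcomes coincide → loss $0.
$1323.4: truthful payoff $419.8, deviation payoff $0 → loss $419.8.
Total loss = $147.4 + $251.2 + $211.3 + $419.8 = $1029.7.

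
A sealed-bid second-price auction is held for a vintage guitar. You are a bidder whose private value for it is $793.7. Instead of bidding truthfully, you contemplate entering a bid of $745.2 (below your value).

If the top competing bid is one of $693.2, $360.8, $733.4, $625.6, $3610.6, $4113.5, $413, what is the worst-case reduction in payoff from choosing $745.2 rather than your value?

$0

$693.2: same outcome either way → loss $0.
$360.8: same outcome either way → loss $0.
$733.4: same outcome either way → loss $0.
$625.6: same outcome either way → loss $0.
$3610.6: same outcome either way → loss $0.
$4113.5: same outcome either way → loss $0.
$413: same outcome either way → loss $0.
Maximum loss: $0.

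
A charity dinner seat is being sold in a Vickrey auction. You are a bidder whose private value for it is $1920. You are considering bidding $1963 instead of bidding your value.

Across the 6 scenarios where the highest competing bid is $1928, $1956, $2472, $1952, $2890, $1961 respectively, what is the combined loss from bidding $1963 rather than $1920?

$117

The deviation costs you only when the competing bid falls strictly between $1920 and $1963; elsewhere both bids give the same outcome.
$1928: truthful payoff $0, deviation payoff −$8 → loss $8.
$1956: truthful payoff $0, deviation payoff −$36 → loss $36.
$2472: outcomes coincide → loss $0.
$1952: truthful payoff $0, deviation payoff −$32 → loss $32.
$2890: outcomes coincide → loss $0.
$1961: truthful payoff $0, deviation payoff −$41 → loss $41.
Total loss = $8 + $36 + $32 + $41 = $117.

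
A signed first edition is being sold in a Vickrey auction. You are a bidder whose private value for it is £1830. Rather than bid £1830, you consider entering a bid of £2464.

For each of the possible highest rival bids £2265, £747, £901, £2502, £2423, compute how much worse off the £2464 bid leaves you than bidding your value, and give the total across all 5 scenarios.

The deviation costs you only when the competing bid falls strictly between £1830 and £2464; elsewhere both bids give the same outcome.
£2265: truthful payoff £0, deviation payoff −£435 → loss £435.
£747: outcomes coincide → loss £0.
£901: outcomes coincide → loss £0.
£2502: outcomes coincide → loss £0.
£2423: truthful payoff £0, deviation payoff −£593 → loss £593.
Total loss = £435 + £593 = £1028.

£1028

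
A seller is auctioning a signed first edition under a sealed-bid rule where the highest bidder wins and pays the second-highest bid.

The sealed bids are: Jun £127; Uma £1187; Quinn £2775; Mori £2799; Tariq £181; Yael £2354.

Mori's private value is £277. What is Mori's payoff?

Highest bid: Mori at £2799, so Mori wins.
Second-highest bid: Quinn at £2775 — that is the price the winner pays.
Mori's payoff = value − price = £277 − £2775 = −£2498.

−£2498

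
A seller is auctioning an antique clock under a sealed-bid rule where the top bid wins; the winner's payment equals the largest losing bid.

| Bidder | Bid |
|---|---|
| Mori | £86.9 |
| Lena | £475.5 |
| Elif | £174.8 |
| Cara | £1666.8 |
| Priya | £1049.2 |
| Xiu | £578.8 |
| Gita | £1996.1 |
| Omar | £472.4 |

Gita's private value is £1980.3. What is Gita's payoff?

Highest bid: Gita at £1996.1, so Gita wins.
Second-highest bid: Cara at £1666.8 — that is the price the winner pays.
Gita's payoff = value − price = £1980.3 − £1666.8 = £313.5.

£313.5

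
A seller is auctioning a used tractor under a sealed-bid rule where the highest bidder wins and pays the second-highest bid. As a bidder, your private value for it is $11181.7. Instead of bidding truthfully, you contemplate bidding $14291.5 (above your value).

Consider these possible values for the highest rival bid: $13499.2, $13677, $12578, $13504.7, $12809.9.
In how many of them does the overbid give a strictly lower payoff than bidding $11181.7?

The deviation hurts exactly when the highest competing bid lies strictly between $11181.7 and $14291.5 — overbidding then wins at a price above your value.
$13499.2: inside the interval → strictly worse (loss $2317.5).
$13677: inside the interval → strictly worse (loss $2495.3).
$12578: inside the interval → strictly worse (loss $1396.3).
$13504.7: inside the interval → strictly worse (loss $2323).
$12809.9: inside the interval → strictly worse (loss $1628.2).
Count: 5.

5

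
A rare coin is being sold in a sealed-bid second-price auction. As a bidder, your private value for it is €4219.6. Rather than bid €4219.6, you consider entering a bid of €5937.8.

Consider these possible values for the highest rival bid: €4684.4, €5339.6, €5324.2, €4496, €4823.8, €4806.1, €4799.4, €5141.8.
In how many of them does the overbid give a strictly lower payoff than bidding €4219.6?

The deviation hurts exactly when the highest competing bid lies strictly between €4219.6 and €5937.8 — overbidding then wins at a price above your value.
€4684.4: inside the interval → strictly worse (loss €464.8).
€5339.6: inside the interval → strictly worse (loss €1120).
€5324.2: inside the interval → strictly worse (loss €1104.6).
€4496: inside the interval → strictly worse (loss €276.4).
€4823.8: inside the interval → strictly worse (loss €604.2).
€4806.1: inside the interval → strictly worse (loss €586.5).
€4799.4: inside the interval → strictly worse (loss €579.8).
€5141.8: inside the interval → strictly worse (loss €922.2).
Count: 8.

8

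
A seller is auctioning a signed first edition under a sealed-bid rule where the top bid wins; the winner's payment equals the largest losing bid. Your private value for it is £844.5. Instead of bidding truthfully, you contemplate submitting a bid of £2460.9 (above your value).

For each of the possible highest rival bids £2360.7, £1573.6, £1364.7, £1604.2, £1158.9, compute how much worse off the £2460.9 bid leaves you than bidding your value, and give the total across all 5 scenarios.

The deviation costs you only when the competing bid falls strictly between £844.5 and £2460.9; elsewhere both bids give the same outcome.
£2360.7: truthful payoff £0, deviation payoff −£1516.2 → loss £1516.2.
£1573.6: truthful payoff £0, deviation payoff −£729.1 → loss £729.1.
£1364.7: truthful payoff £0, deviation payoff −£520.2 → loss £520.2.
£1604.2: truthful payoff £0, deviation payoff −£759.7 → loss £759.7.
£1158.9: truthful payoff £0, deviation payoff −£314.4 → loss £314.4.
Total loss = £1516.2 + £729.1 + £520.2 + £759.7 + £314.4 = £3839.6.
Truthful bidding weakly dominates here: raising your bid can only win items priced above your value, and lowering it can only forfeit items priced below.

£3839.6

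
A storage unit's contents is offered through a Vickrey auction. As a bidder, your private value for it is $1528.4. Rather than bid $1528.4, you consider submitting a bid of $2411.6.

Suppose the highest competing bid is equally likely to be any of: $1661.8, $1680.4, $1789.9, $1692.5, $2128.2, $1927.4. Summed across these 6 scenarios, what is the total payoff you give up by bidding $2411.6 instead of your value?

The deviation costs you only when the competing bid falls strictly between $1528.4 and $2411.6; elsewhere both bids give the same outcome.
$1661.8: truthful payoff $0, deviation payoff −$133.4 → loss $133.4.
$1680.4: truthful payoff $0, deviation payoff −$152 → loss $152.
$1789.9: truthful payoff $0, deviation payoff −$261.5 → loss $261.5.
$1692.5: truthful payoff $0, deviation payoff −$164.1 → loss $164.1.
$2128.2: truthful payoff $0, deviation payoff −$599.8 → loss $599.8.
$1927.4: truthful payoff $0, deviation payoff −$399 → loss $399.
Total loss = $133.4 + $152 + $261.5 + $164.1 + $599.8 + $399 = $1709.8.
Because the price is fixed by the runner-up's bid, deviating from your value can only change a good outcome into a bad one — never the reverse.

$1709.8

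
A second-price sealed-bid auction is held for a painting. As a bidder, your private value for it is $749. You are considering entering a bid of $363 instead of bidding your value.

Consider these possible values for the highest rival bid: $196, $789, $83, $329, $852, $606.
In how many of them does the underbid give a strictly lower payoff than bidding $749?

The deviation hurts exactly when the highest competing bid lies strictly between $363 and $749 — underbidding then forfeits a profitable win.
$196: below both → same outcome either way.
$789: above both → same outcome either way.
$83: below both → same outcome either way.
$329: below both → same outcome either way.
$852: above both → same outcome either way.
$606: inside the interval → strictly worse (loss $143).
Count: 1.

1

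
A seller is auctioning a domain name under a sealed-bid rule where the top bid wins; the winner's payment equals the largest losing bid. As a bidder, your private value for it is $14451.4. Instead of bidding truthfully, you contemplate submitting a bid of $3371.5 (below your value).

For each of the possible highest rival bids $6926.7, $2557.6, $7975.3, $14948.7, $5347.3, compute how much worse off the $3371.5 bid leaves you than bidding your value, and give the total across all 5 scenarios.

The deviation costs you only when the competing bid falls strictly between $3371.5 and $14451.4; elsewhere both bids give the same outcome.
$6926.7: truthful payoff $7524.7, deviation payoff $0 → loss $7524.7.
$2557.6: outcomes coincide → loss $0.
$7975.3: truthful payoff $6476.1, deviation payoff $0 → loss $6476.1.
$14948.7: outcomes coincide → loss $0.
$5347.3: truthful payoff $9104.1, deviation payoff $0 → loss $9104.1.
Total loss = $7524.7 + $6476.1 + $9104.1 = $23104.9.

$23104.9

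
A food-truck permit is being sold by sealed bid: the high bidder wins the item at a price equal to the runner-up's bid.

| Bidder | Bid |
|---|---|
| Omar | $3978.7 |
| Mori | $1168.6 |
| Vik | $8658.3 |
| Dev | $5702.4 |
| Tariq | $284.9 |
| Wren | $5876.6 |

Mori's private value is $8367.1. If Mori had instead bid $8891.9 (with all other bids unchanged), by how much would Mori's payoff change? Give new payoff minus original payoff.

The highest bid among the other bidders is $8658.3; Mori's bid doesn't change that.
Original bid $1168.6: Mori is not highest (top rival bid is $8658.3); payoff $0.
Alternative bid $8891.9: Mori is highest, pays the top rival bid $8658.3; payoff $8367.1 − $8658.3 = −$291.2.
Change in payoff = −$291.2 − ($0) = −$291.2.

−$291.2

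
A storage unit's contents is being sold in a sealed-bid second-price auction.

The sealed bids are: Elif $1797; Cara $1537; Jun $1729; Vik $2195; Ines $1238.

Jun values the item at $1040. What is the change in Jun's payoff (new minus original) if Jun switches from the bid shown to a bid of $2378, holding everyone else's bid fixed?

−$1155

The highest bid among the other bidders is $2195; Jun's bid doesn't change that.
Original bid $1729: Jun is not highest (top rival bid is $2195); payoff $0.
Alternative bid $2378: Jun is highest, pays the top rival bid $2195; payoff $1040 − $2195 = −$1155.
Change in payoff = −$1155 − ($0) = −$1155.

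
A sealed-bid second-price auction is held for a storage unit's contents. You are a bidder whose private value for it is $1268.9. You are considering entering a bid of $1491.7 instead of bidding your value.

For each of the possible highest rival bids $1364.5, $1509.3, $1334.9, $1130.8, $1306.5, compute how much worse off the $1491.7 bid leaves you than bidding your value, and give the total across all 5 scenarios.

The deviation costs you only when the competing bid falls strictly between $1268.9 and $1491.7; elsewhere both bids give the same outcome.
$1364.5: truthful payoff $0, deviation payoff −$95.6 → loss $95.6.
$1509.3: outcomes coincide → loss $0.
$1334.9: truthful payoff $0, deviation payoff −$66 → loss $66.
$1130.8: outcomes coincide → loss $0.
$1306.5: truthful payoff $0, deviation payoff −$37.6 → loss $37.6.
Total loss = $95.6 + $66 + $37.6 = $199.2.

$199.2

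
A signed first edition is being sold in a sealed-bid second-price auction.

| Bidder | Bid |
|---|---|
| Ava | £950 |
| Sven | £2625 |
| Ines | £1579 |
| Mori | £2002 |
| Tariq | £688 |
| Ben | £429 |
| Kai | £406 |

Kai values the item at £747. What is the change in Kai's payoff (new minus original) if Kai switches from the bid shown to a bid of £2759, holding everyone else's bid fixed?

The highest bid among the other bidders is £2625; Kai's bid doesn't change that.
Original bid £406: Kai is not highest (top rival bid is £2625); payoff £0.
Alternative bid £2759: Kai is highest, pays the top rival bid £2625; payoff £747 − £2625 = −£1878.
Change in payoff = −£1878 − (£0) = −£1878.

−£1878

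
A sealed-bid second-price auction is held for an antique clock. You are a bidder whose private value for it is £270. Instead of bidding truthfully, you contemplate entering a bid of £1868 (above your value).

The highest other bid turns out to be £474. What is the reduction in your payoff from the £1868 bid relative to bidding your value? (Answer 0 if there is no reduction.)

Bidding your value £270: you lose (since £270 < £474). Payoff £0.
Bidding £1868: you win and pay £474. Payoff £270 − £474 = −£204.
The competing bid £474 lies between your value and your inflated bid, so overbidding wins an item priced above your value.
Loss from deviating = £0 − (−£204) = £204.
Because the price is fixed by the runner-up's bid, deviating from your value can only change a good outcome into a bad one — never the reverse.

£204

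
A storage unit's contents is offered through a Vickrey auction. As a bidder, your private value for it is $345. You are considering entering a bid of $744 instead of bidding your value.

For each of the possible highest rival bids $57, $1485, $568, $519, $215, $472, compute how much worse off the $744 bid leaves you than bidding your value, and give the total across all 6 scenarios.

The deviation costs you only when the competing bid falls strictly between $345 and $744; elsewhere both bids give the same outcome.
$57: outcomes coincide → loss $0.
$1485: outcomes coincide → loss $0.
$568: truthful payoff $0, deviation payoff −$223 → loss $223.
$519: truthful payoff $0, deviation payoff −$174 → loss $174.
$215: outcomes coincide → loss $0.
$472: truthful payoff $0, deviation payoff −$127 → loss $127.
Total loss = $223 + $174 + $127 = $524.

$524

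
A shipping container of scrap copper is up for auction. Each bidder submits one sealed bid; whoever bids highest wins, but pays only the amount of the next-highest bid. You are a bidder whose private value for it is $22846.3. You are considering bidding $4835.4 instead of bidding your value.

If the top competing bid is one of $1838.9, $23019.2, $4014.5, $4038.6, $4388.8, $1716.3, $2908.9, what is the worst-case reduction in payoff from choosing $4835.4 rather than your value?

$0

$1838.9: same outcome either way → loss $0.
$23019.2: same outcome either way → loss $0.
$4014.5: same outcome either way → loss $0.
$4038.6: same outcome either way → loss $0.
$4388.8: same outcome either way → loss $0.
$1716.3: same outcome either way → loss $0.
$2908.9: same outcome either way → loss $0.
Maximum loss: $0.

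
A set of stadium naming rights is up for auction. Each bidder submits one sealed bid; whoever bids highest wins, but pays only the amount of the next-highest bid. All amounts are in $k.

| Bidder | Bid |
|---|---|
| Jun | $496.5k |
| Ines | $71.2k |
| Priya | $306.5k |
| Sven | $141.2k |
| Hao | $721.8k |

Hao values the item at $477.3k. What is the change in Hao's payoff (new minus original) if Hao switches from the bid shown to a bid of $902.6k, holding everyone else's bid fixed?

$0k

The highest bid among the other bidders is $496.5k; Hao's bid doesn't change that.
Original bid $721.8k: Hao is highest, pays the top rival bid $496.5k; payoff $477.3k − $496.5k = −$19.2k.
Alternative bid $902.6k: Hao is highest, pays the top rival bid $496.5k; payoff $477.3k − $496.5k = −$19.2k.
Change in payoff = −$19.2k − (−$19.2k) = $0k.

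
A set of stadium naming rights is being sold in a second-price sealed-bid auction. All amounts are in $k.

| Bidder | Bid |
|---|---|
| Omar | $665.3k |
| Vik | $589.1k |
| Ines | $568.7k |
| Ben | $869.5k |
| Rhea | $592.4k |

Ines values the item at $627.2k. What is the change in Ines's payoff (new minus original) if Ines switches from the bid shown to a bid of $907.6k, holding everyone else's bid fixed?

The highest bid among the other bidders is $869.5k; Ines's bid doesn't change that.
Original bid $568.7k: Ines is not highest (top rival bid is $869.5k); payoff $0k.
Alternative bid $907.6k: Ines is highest, pays the top rival bid $869.5k; payoff $627.2k − $869.5k = −$242.3k.
Change in payoff = −$242.3k − ($0k) = −$242.3k.

−$242.3k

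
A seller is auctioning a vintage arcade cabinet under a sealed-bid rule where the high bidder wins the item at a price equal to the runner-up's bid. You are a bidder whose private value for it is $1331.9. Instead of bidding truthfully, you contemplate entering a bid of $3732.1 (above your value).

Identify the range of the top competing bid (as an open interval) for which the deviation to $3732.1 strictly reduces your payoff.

($1331.9, $3732.1)

If the competing bid is below $1331.9, both bids win at the same price — no difference.
If it is above $3732.1, both bids lose — no difference.
If it lies strictly between $1331.9 and $3732.1, bidding your value loses (payoff 0) while bidding $3732.1 wins at a price above your value (payoff negative).
So the deviation strictly hurts on the open interval ($1331.9, $3732.1).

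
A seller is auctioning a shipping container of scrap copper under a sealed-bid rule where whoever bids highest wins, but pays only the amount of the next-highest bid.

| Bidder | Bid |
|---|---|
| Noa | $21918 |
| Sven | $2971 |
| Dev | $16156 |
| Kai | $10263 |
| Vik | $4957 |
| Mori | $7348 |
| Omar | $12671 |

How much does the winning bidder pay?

$16156

Highest bid: Noa at $21918, so Noa wins.
Second-highest bid: Dev at $16156 — that is the price the winner pays.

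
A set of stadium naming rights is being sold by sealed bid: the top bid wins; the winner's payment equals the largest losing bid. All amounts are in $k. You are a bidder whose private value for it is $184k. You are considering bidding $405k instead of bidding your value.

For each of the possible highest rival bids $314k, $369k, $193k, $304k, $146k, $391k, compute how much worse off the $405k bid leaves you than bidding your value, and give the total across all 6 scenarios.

The deviation costs you only when the competing bid falls strictly between $184k and $405k; elsewhere both bids give the same outcome.
$314k: truthful payoff $0k, deviation payoff −$130k → loss $130k.
$369k: truthful payoff $0k, deviation payoff −$185k → loss $185k.
$193k: truthful payoff $0k, deviation payoff −$9k → loss $9k.
$304k: truthful payoff $0k, deviation payoff −$120k → loss $120k.
$146k: outcomes coincide → loss $0k.
$391k: truthful payoff $0k, deviation payoff −$207k → loss $207k.
Total loss = $130k + $185k + $9k + $120k + $207k = $651k.
Because the price is fixed by the runner-up's bid, deviating from your value can only change a good outcome into a bad one — never the reverse.

$651k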